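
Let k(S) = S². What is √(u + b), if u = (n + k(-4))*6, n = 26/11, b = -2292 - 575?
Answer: 5*I*√13343/11 ≈ 52.505*I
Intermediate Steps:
b = -2867
n = 26/11 (n = 26*(1/11) = 26/11 ≈ 2.3636)
u = 1212/11 (u = (26/11 + (-4)²)*6 = (26/11 + 16)*6 = (202/11)*6 = 1212/11 ≈ 110.18)
√(u + b) = √(1212/11 - 2867) = √(-30325/11) = 5*I*√13343/11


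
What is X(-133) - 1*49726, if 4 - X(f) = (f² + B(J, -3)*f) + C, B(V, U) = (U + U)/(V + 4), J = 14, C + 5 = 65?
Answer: -202546/3 ≈ -67515.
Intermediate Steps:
C = 60 (C = -5 + 65 = 60)
B(V, U) = 2*U/(4 + V) (B(V, U) = (2*U)/(4 + V) = 2*U/(4 + V))
X(f) = -56 - f² + f/3 (X(f) = 4 - ((f² + (2*(-3)/(4 + 14))*f) + 60) = 4 - ((f² + (2*(-3)/18)*f) + 60) = 4 - ((f² + (2*(-3)*(1/18))*f) + 60) = 4 - ((f² - f/3) + 60) = 4 - (60 + f² - f/3) = 4 + (-60 - f² + f/3) = -56 - f² + f/3)
X(-133) - 1*49726 = (-56 - 1*(-133)² + (⅓)*(-133)) - 1*49726 = (-56 - 1*17689 - 133/3) - 49726 = (-56 - 17689 - 133/3) - 49726 = -53368/3 - 49726 = -202546/3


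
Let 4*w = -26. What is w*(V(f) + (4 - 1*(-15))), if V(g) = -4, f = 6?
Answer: -195/2 ≈ -97.500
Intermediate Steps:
w = -13/2 (w = (¼)*(-26) = -13/2 ≈ -6.5000)
w*(V(f) + (4 - 1*(-15))) = -13*(-4 + (4 - 1*(-15)))/2 = -13*(-4 + (4 + 15))/2 = -13*(-4 + 19)/2 = -13/2*15 = -195/2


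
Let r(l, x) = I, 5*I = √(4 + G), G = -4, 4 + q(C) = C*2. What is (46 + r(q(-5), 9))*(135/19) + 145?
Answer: 8965/19 ≈ 471.84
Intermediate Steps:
q(C) = -4 + 2*C (q(C) = -4 + C*2 = -4 + 2*C)
I = 0 (I = √(4 - 4)/5 = √0/5 = (⅕)*0 = 0)
r(l, x) = 0
(46 + r(q(-5), 9))*(135/19) + 145 = (46 + 0)*(135/19) + 145 = 46*(135*(1/19)) + 145 = 46*(135/19) + 145 = 6210/19 + 145 = 8965/19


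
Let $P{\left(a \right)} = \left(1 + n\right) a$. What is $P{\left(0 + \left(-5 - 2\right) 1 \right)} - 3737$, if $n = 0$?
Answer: $-3744$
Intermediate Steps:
$P{\left(a \right)} = a$ ($P{\left(a \right)} = \left(1 + 0\right) a = 1 a = a$)
$P{\left(0 + \left(-5 - 2\right) 1 \right)} - 3737 = \left(0 + \left(-5 - 2\right) 1\right) - 3737 = \left(0 - 7\right) - 3737 = -7 - 3737 = -3744$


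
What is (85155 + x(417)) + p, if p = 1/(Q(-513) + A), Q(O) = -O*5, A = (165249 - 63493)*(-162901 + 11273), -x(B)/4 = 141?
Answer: 1305159293267972/15429056203 ≈ 84591.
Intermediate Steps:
x(B) = -564 (x(B) = -4*141 = -564)
A = -15429058768 (A = 101756*(-151628) = -15429058768)
Q(O) = -5*O
p = -1/15429056203 (p = 1/(-5*(-513) - 15429058768) = 1/(2565 - 15429058768) = 1/(-15429056203) = -1/15429056203 ≈ -6.4813e-11)
(85155 + x(417)) + p = (85155 - 564) - 1/15429056203 = 84591 - 1/15429056203 = 1305159293267972/15429056203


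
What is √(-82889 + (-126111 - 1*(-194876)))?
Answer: 2*I*√3531 ≈ 118.84*I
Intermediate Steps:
√(-82889 + (-126111 - 1*(-194876))) = √(-82889 + (-126111 + 194876)) = √(-82889 + 68765) = √(-14124) = 2*I*√3531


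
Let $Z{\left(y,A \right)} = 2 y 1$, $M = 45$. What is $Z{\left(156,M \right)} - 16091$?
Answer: $-15779$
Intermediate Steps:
$Z{\left(y,A \right)} = 2 y$
$Z{\left(156,M \right)} - 16091 = 2 \cdot 156 - 16091 = 312 - 16091 = -15779$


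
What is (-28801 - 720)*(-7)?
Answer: 206647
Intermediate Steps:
(-28801 - 720)*(-7) = -29521*(-7) = 206647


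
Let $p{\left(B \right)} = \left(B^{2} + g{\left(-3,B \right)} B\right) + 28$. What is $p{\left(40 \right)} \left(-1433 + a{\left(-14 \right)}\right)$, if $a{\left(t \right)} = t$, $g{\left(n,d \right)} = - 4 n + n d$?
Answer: $3895324$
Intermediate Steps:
$g{\left(n,d \right)} = - 4 n + d n$
$p{\left(B \right)} = 28 + B^{2} + B \left(12 - 3 B\right)$ ($p{\left(B \right)} = \left(B^{2} + - 3 \left(-4 + B\right) B\right) + 28 = \left(B^{2} + \left(12 - 3 B\right) B\right) + 28 = \left(B^{2} + B \left(12 - 3 B\right)\right) + 28 = 28 + B^{2} + B \left(12 - 3 B\right)$)
$p{\left(40 \right)} \left(-1433 + a{\left(-14 \right)}\right) = \left(28 - 2 \cdot 40^{2} + 12 \cdot 40\right) \left(-1433 - 14\right) = \left(28 - 3200 + 480\right) \left(-1447\right) = \left(-2692\right) \left(-1447\right) = 3895324$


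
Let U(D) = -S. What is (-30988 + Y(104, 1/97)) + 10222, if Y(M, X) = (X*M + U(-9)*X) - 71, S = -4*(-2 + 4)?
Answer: -2021077/97 ≈ -20836.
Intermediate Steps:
S = -8 (S = -4*2 = -8)
U(D) = 8 (U(D) = -1*(-8) = 8)
Y(M, X) = -71 + 8*X + M*X (Y(M, X) = (X*M + 8*X) - 71 = (M*X + 8*X) - 71 = (8*X + M*X) - 71 = -71 + 8*X + M*X)
(-30988 + Y(104, 1/97)) + 10222 = (-30988 + (-71 + 8/97 + 104/97)) + 10222 = (-30988 - 6775/97) + 10222 = -3012611/97 + 10222 = -2021077/97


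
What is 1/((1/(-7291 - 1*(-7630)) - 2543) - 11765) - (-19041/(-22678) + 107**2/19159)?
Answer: -336814367053/234342757054 ≈ -1.4373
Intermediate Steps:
1/((1/(-7291 - 1*(-7630)) - 2543) - 11765) - (-19041/(-22678) + 107**2/19159) = 1/((1/(-7291 + 7630) - 2543) - 11765) - (-19041*(-1/22678) + 11449*(1/19159)) = 1/((1/339 - 2543) - 11765) - (19041/22678 + 11449/19159) = 1/((1/339 - 2543) - 11765) - 1*69437/48314 = 1/(-862076/339 - 11765) - 69437/48314 = 1/(-4850411/339) - 69437/48314 = -339/4850411 - 69437/48314 = -336814367053/234342757054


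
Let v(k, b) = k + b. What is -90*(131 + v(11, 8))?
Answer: -13500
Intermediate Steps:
v(k, b) = b + k
-90*(131 + v(11, 8)) = -90*(131 + (8 + 11)) = -90*(131 + 19) = -90*150 = -13500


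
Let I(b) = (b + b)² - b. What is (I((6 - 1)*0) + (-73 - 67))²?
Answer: 19600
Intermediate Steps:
I(b) = -b + 4*b² (I(b) = (2*b)² - b = 4*b² - b = -b + 4*b²)
(I((6 - 1)*0) + (-73 - 67))² = (((6 - 1)*0)*(-1 + 4*((6 - 1)*0)) + (-73 - 67))² = ((5*0)*(-1 + 4*(5*0)) - 140)² = (0*(-1 + 4*0) - 140)² = (0*(-1 + 0) - 140)² = (0*(-1) - 140)² = (0 - 140)² = (-140)² = 19600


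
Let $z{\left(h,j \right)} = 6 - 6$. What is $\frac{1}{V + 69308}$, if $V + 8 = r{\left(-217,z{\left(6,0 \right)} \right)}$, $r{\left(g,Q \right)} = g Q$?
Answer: $\frac{1}{69300} \approx 1.443 \cdot 10^{-5}$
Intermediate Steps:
$z{\left(h,j \right)} = 0$
$r{\left(g,Q \right)} = Q g$
$V = -8$ ($V = -8 + 0 \left(-217\right) = -8 + 0 = -8$)
$\frac{1}{V + 69308} = \frac{1}{-8 + 69308} = \frac{1}{69300}$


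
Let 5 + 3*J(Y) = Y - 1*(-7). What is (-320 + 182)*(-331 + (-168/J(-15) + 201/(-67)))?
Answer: 529644/13 ≈ 40742.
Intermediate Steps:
J(Y) = 2/3 + Y/3 (J(Y) = -5/3 + (Y - 1*(-7))/3 = -5/3 + (Y + 7)/3 = -5/3 + (7 + Y)/3 = -5/3 + (7/3 + Y/3) = 2/3 + Y/3)
(-320 + 182)*(-331 + (-168/J(-15) + 201/(-67))) = (-320 + 182)*(-331 + (-168/(2/3 + (1/3)*(-15)) + 201/(-67))) = -138*(-331 + (-168/(2/3 - 5) + 201*(-1/67))) = -138*(-331 + (-168/(-13/3) - 3)) = -138*(-331 + (-168*(-3/13) - 3)) = -138*(-331 + (504/13 - 3)) = -138*(-331 + 465/13) = -138*(-3838/13) = 529644/13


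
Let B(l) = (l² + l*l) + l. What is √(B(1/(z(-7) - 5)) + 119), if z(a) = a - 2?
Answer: 2*√1457/7 ≈ 10.906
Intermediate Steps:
z(a) = -2 + a
B(l) = l + 2*l² (B(l) = (l² + l²) + l = 2*l² + l = l + 2*l²)
√(B(1/(z(-7) - 5)) + 119) = √((1 + 2/((-2 - 7) - 5))/((-2 - 7) - 5) + 119) = √((1 + 2/(-9 - 5))/(-9 - 5) + 119) = √((1 + 2/(-14))/(-14) + 119) = √(-(1 + 2*(-1/14))/14 + 119) = √(-(1 - ⅐)/14 + 119) = √(-1/14*6/7 + 119) = √(-3/49 + 119) = √(5828/49) = 2*√1457/7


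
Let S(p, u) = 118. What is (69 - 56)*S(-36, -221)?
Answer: 1534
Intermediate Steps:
(69 - 56)*S(-36, -221) = (69 - 56)*118 = 13*118 = 1534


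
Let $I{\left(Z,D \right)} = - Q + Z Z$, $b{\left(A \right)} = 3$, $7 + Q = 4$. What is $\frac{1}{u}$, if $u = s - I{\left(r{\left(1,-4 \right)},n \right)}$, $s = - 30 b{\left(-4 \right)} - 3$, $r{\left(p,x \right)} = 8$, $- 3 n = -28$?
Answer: $- \frac{1}{160} \approx -0.00625$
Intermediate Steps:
$n = \frac{28}{3}$ ($n = \left(- \frac{1}{3}\right) \left(-28\right) = \frac{28}{3} \approx 9.3333$)
$Q = -3$ ($Q = -7 + 4 = -3$)
$I{\left(Z,D \right)} = 3 + Z^{2}$ ($I{\left(Z,D \right)} = \left(-1\right) \left(-3\right) + Z Z = 3 + Z^{2}$)
$s = -93$ ($s = \left(-30\right) 3 - 3 = -90 - 3 = -93$)
$u = -160$ ($u = -93 - \left(3 + 8^{2}\right) = -93 - \left(3 + 64\right) = -93 - 67 = -160$)
$\frac{1}{u} = \frac{1}{-160} = - \frac{1}{160}$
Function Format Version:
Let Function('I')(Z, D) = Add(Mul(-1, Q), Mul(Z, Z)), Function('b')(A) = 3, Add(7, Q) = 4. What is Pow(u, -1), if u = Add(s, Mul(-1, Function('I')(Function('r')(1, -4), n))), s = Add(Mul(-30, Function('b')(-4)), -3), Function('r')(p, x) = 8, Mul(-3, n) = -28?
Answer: Rational(-1, 160) ≈ -0.0062500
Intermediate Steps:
n = Rational(28, 3) (n = Mul(Rational(-1, 3), -28) = Rational(28, 3) ≈ 9.3333)
Q = -3 (Q = Add(-7, 4) = -3)
Function('I')(Z, D) = Add(3, Pow(Z, 2)) (Function('I')(Z, D) = Add(Mul(-1, -3), Mul(Z, Z)) = Add(3, Pow(Z, 2)))
s = -93 (s = Add(Mul(-30, 3), -3) = Add(-90, -3) = -93)
u = -160 (u = Add(-93, Mul(-1, Add(3, Pow(8, 2)))) = Add(-93, Mul(-1, Add(3, 64))) = Add(-93, Mul(-1, 67)) = Add(-93, -67) = -160)
Pow(u, -1) = Pow(-160, -1) = Rational(-1, 160)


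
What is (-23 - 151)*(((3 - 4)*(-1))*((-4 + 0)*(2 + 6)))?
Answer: 5568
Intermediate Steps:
(-23 - 151)*(((3 - 4)*(-1))*((-4 + 0)*(2 + 6))) = -174*(-1*(-1))*(-4*8) = -174*(-32) = 5568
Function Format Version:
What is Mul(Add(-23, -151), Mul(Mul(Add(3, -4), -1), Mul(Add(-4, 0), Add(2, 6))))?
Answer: 5568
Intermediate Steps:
Mul(Add(-23, -151), Mul(Mul(Add(3, -4), -1), Mul(Add(-4, 0), Add(2, 6)))) = Mul(-174, Mul(Mul(-1, -1), Mul(-4, 8))) = Mul(-174, Mul(1, -32)) = Mul(-174, -32) = 5568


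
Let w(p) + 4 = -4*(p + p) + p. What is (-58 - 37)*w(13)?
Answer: 9025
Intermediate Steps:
w(p) = -4 - 7*p (w(p) = -4 + (-4*(p + p) + p) = -4 + (-8*p + p) = -4 - 7*p)
(-58 - 37)*w(13) = (-58 - 37)*(-4 - 7*13) = -95*(-4 - 91) = -95*(-95) = 9025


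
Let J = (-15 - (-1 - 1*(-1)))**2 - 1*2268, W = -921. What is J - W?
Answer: -1122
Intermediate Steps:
J = -2043 (J = (-15 - (-1 + 1))**2 - 2268 = (-15 - 1*0)**2 - 2268 = (-15 + 0)**2 - 2268 = (-15)**2 - 2268 = 225 - 2268 = -2043)
J - W = -2043 - 1*(-921) = -2043 + 921 = -1122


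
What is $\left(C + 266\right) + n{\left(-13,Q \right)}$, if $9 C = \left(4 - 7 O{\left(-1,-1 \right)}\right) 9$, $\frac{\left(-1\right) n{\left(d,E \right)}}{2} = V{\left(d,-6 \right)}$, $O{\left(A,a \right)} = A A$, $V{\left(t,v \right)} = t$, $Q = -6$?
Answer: $289$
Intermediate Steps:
$O{\left(A,a \right)} = A^{2}$
$n{\left(d,E \right)} = - 2 d$
$C = -3$ ($C = \frac{\left(4 - 7 \left(-1\right)^{2}\right) 9}{9} = \frac{\left(4 - 7\right) 9}{9} = \frac{\left(-3\right) 9}{9} = \frac{1}{9} \left(-27\right) = -3$)
$\left(C + 266\right) + n{\left(-13,Q \right)} = \left(-3 + 266\right) - -26 = 263 + 26 = 289$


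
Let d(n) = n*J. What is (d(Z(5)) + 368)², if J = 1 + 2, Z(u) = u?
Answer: 146689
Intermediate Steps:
J = 3
d(n) = 3*n (d(n) = n*3 = 3*n)
(d(Z(5)) + 368)² = (3*5 + 368)² = (15 + 368)² = 383² = 146689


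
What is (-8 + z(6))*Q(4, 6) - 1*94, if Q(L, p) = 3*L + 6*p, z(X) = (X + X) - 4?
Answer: -94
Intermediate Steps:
z(X) = -4 + 2*X (z(X) = 2*X - 4 = -4 + 2*X)
(-8 + z(6))*Q(4, 6) - 1*94 = (-8 + (-4 + 2*6))*(3*4 + 6*6) - 1*94 = (-8 + (-4 + 12))*(12 + 36) - 94 = (-8 + 8)*48 - 94 = 0*48 - 94 = 0 - 94 = -94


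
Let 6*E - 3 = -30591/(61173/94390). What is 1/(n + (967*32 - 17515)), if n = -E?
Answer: 13594/289490899 ≈ 4.6958e-5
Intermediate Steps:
E = -106937073/13594 (E = 1/2 + (-30591/(61173/94390))/6 = 1/2 + (-30591/(61173*(1/94390)))/6 = 1/2 + (-30591/61173/94390)/6 = 1/2 + (-30591*94390/61173)/6 = 1/2 + (1/6)*(-320831610/6797) = 1/2 - 53471935/6797 = -106937073/13594 ≈ -7866.5)
n = 106937073/13594 (n = -1*(-106937073/13594) = 106937073/13594 ≈ 7866.5)
1/(n + (967*32 - 17515)) = 1/(106937073/13594 + (967*32 - 17515)) = 1/(106937073/13594 + (30944 - 17515)) = 1/(106937073/13594 + 13429) = 1/(289490899/13594) = 13594/289490899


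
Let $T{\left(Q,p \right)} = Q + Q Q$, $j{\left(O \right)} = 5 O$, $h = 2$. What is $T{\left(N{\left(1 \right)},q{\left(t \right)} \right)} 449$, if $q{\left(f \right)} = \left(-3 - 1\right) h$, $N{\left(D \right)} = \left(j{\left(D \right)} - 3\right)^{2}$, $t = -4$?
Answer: $8980$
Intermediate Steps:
$N{\left(D \right)} = \left(-3 + 5 D\right)^{2}$ ($N{\left(D \right)} = \left(5 D - 3\right)^{2} = \left(-3 + 5 D\right)^{2}$)
$q{\left(f \right)} = -8$ ($q{\left(f \right)} = \left(-3 - 1\right) 2 = \left(-4\right) 2 = -8$)
$T{\left(Q,p \right)} = Q + Q^{2}$
$T{\left(N{\left(1 \right)},q{\left(t \right)} \right)} 449 = \left(-3 + 5 \cdot 1\right)^{2} \left(1 + \left(-3 + 5 \cdot 1\right)^{2}\right) 449 = \left(-3 + 5\right)^{2} \left(1 + \left(-3 + 5\right)^{2}\right) 449 = 2^{2} \left(1 + 2^{2}\right) 449 = 4 \left(1 + 4\right) 449 = 4 \cdot 5 \cdot 449 = 20 \cdot 449 = 8980$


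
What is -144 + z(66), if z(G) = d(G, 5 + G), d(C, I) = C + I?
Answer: -7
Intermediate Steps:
z(G) = 5 + 2*G (z(G) = G + (5 + G) = 5 + 2*G)
-144 + z(66) = -144 + (5 + 2*66) = -144 + (5 + 132) = -144 + 137 = -7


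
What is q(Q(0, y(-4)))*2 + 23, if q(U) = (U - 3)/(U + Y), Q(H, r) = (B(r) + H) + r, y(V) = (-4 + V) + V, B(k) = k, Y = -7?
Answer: 767/31 ≈ 24.742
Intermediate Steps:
y(V) = -4 + 2*V
Q(H, r) = H + 2*r (Q(H, r) = (r + H) + r = (H + r) + r = H + 2*r)
q(U) = (-3 + U)/(-7 + U) (q(U) = (U - 3)/(U - 7) = (-3 + U)/(-7 + U))
q(Q(0, y(-4)))*2 + 23 = ((-3 + (0 + 2*(-4 + 2*(-4))))/(-7 + (0 + 2*(-4 + 2*(-4)))))*2 + 23 = ((-3 + (0 + 2*(-4 - 8)))/(-7 + (0 + 2*(-4 - 8))))*2 + 23 = ((-3 + (0 + 2*(-12)))/(-7 + (0 + 2*(-12))))*2 + 23 = ((-3 + (0 - 24))/(-7 + (0 - 24)))*2 + 23 = ((-3 - 24)/(-7 - 24))*2 + 23 = (-27/(-31))*2 + 23 = -1/31*(-27)*2 + 23 = (27/31)*2 + 23 = 54/31 + 23 = 767/31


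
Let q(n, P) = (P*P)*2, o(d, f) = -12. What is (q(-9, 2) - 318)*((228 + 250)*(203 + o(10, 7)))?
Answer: -28302380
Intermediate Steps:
q(n, P) = 2*P² (q(n, P) = P²*2 = 2*P²)
(q(-9, 2) - 318)*((228 + 250)*(203 + o(10, 7))) = (2*2² - 318)*((228 + 250)*(203 - 12)) = (2*4 - 318)*(478*191) = (8 - 318)*91298 = -310*91298 = -28302380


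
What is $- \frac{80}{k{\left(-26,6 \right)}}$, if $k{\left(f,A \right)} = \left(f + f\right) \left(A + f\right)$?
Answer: $- \frac{1}{13} \approx -0.076923$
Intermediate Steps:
$k{\left(f,A \right)} = 2 f \left(A + f\right)$
$- \frac{80}{k{\left(-26,6 \right)}} = - \frac{80}{2 \left(-26\right) \left(6 - 26\right)} = - \frac{80}{2 \left(-26\right) \left(-20\right)} = - \frac{80}{1040} = \left(-80\right) \frac{1}{1040} = - \frac{1}{13}$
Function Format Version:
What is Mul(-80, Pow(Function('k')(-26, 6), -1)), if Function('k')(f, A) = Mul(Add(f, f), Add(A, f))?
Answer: Rational(-1, 13) ≈ -0.076923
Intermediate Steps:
Function('k')(f, A) = Mul(2, f, Add(A, f)) (Function('k')(f, A) = Mul(Mul(2, f), Add(A, f)) = Mul(2, f, Add(A, f)))
Mul(-80, Pow(Function('k')(-26, 6), -1)) = Mul(-80, Pow(Mul(2, -26, Add(6, -26)), -1)) = Mul(-80, Pow(Mul(2, -26, -20), -1)) = Mul(-80, Pow(1040, -1)) = Mul(-80, Rational(1, 1040)) = Rational(-1, 13)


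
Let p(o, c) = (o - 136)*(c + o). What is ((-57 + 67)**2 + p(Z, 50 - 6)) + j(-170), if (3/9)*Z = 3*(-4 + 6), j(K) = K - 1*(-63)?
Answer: -7323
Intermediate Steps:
j(K) = 63 + K (j(K) = K + 63 = 63 + K)
Z = 18 (Z = 3*(3*(-4 + 6)) = 3*(3*2) = 3*6 = 18)
p(o, c) = (-136 + o)*(c + o)
((-57 + 67)**2 + p(Z, 50 - 6)) + j(-170) = ((-57 + 67)**2 + (18**2 - 136*(50 - 6) - 136*18 + (50 - 6)*18)) + (63 - 170) = (10**2 + (324 - 136*44 - 2448 + 44*18)) - 107 = (100 + (324 - 5984 - 2448 + 792)) - 107 = (100 - 7316) - 107 = -7216 - 107 = -7323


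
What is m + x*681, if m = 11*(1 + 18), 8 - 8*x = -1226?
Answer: 421013/4 ≈ 1.0525e+5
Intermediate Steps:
x = 617/4 (x = 1 - 1/8*(-1226) = 1 + 613/4 = 617/4 ≈ 154.25)
m = 209 (m = 11*19 = 209)
m + x*681 = 209 + (617/4)*681 = 209 + 420177/4 = 421013/4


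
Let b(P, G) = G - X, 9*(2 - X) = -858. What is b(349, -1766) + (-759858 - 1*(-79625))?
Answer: -2046289/3 ≈ -6.8210e+5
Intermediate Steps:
X = 292/3 (X = 2 - ⅑*(-858) = 2 + 286/3 = 292/3 ≈ 97.333)
b(P, G) = -292/3 + G (b(P, G) = G - 1*292/3 = G - 292/3 = -292/3 + G)
b(349, -1766) + (-759858 - 1*(-79625)) = (-292/3 - 1766) + (-759858 - 1*(-79625)) = -5590/3 + (-759858 + 79625) = -5590/3 - 680233 = -2046289/3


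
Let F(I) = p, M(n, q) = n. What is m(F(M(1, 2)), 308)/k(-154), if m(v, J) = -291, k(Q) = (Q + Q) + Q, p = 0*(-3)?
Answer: 97/154 ≈ 0.62987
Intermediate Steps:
p = 0
k(Q) = 3*Q (k(Q) = 2*Q + Q = 3*Q)
F(I) = 0
m(F(M(1, 2)), 308)/k(-154) = -291/(3*(-154)) = -291/(-462) = -291*(-1/462) = 97/154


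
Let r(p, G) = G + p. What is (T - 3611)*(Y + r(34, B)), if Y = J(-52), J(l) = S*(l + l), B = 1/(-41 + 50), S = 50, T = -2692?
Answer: 97681793/3 ≈ 3.2561e+7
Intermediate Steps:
B = ⅑ (B = 1/9 = ⅑ ≈ 0.11111)
J(l) = 100*l (J(l) = 50*(l + l) = 50*(2*l) = 100*l)
Y = -5200 (Y = 100*(-52) = -5200)
(T - 3611)*(Y + r(34, B)) = (-2692 - 3611)*(-5200 + (⅑ + 34)) = -6303*(-5200 + 307/9) = -6303*(-46493/9) = 97681793/3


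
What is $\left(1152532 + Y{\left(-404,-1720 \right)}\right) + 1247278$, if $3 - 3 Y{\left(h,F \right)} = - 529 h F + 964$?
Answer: $\frac{374789989}{3} \approx 1.2493 \cdot 10^{8}$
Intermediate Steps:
$Y{\left(h,F \right)} = - \frac{961}{3} + \frac{529 F h}{3}$ ($Y{\left(h,F \right)} = 1 - \frac{- 529 h F + 964}{3} = 1 - \frac{- 529 F h + 964}{3} = 1 - \frac{964 - 529 F h}{3} = 1 + \left(- \frac{964}{3} + \frac{529 F h}{3}\right) = - \frac{961}{3} + \frac{529 F h}{3}$)
$\left(1152532 + Y{\left(-404,-1720 \right)}\right) + 1247278 = \left(1152532 - \left(\frac{961}{3} + \frac{909880}{3} \left(-404\right)\right)\right) + 1247278 = \left(1152532 + \left(- \frac{961}{3} + \frac{367591520}{3}\right)\right) + 1247278 = \left(1152532 + \frac{367590559}{3}\right) + 1247278 = \frac{371048155}{3} + 1247278 = \frac{374789989}{3}$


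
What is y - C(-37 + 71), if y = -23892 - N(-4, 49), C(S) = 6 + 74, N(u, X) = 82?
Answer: -24054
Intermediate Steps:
C(S) = 80
y = -23974 (y = -23892 - 1*82 = -23892 - 82 = -23974)
y - C(-37 + 71) = -23974 - 1*80 = -23974 - 80 = -24054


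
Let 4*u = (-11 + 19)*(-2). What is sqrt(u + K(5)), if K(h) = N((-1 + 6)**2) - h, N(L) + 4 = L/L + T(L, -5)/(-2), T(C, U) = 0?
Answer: 2*I*sqrt(3) ≈ 3.4641*I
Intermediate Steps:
N(L) = -3 (N(L) = -4 + (L/L + 0/(-2)) = -4 + (1 + 0*(-1/2)) = -4 + (1 + 0) = -4 + 1 = -3)
K(h) = -3 - h
u = -4 (u = ((-11 + 19)*(-2))/4 = (8*(-2))/4 = (1/4)*(-16) = -4)
sqrt(u + K(5)) = sqrt(-4 + (-3 - 1*5)) = sqrt(-4 + (-3 - 5)) = sqrt(-4 - 8) = sqrt(-12) = 2*I*sqrt(3)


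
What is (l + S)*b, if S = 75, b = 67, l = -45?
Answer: 2010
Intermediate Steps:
(l + S)*b = (-45 + 75)*67 = 30*67 = 2010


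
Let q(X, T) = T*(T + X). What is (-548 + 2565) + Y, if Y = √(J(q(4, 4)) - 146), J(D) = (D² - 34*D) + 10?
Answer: 2017 + 10*I*√2 ≈ 2017.0 + 14.142*I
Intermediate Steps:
J(D) = 10 + D² - 34*D
Y = 10*I*√2 (Y = √((10 + (4*(4 + 4))² - 136*(4 + 4)) - 146) = √((10 + (4*8)² - 136*8) - 146) = √((10 + 32² - 34*32) - 146) = √((10 + 1024 - 1088) - 146) = √(-54 - 146) = √(-200) = 10*I*√2 ≈ 14.142*I)
(-548 + 2565) + Y = (-548 + 2565) + 10*I*√2 = 2017 + 10*I*√2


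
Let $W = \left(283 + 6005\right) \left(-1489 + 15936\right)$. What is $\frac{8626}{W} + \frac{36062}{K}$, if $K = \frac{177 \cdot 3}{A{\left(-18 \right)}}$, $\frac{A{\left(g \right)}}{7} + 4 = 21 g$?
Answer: $- \frac{1459990961539927}{8039582136} \approx -1.816 \cdot 10^{5}$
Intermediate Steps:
$W = 90842736$ ($W = 6288 \cdot 14447 = 90842736$)
$A{\left(g \right)} = -28 + 147 g$ ($A{\left(g \right)} = -28 + 7 \cdot 21 g = -28 + 147 g$)
$K = - \frac{531}{2674}$ ($K = \frac{177 \cdot 3}{-28 + 147 \left(-18\right)} = \frac{531}{-28 - 2646} = \frac{531}{-2674} = 531 \left(- \frac{1}{2674}\right) = - \frac{531}{2674} \approx -0.19858$)
$\frac{8626}{W} + \frac{36062}{K} = \frac{8626}{90842736} + \frac{36062}{- \frac{531}{2674}} = 8626 \cdot \frac{1}{90842736} + 36062 \left(- \frac{2674}{531}\right) = \frac{4313}{45421368} - \frac{96429788}{531} = - \frac{1459990961539927}{8039582136}$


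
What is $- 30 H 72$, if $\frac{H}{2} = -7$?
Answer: $30240$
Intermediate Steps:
$H = -14$ ($H = 2 \left(-7\right) = -14$)
$- 30 H 72 = \left(-30\right) \left(-14\right) 72 = 420 \cdot 72 = 30240$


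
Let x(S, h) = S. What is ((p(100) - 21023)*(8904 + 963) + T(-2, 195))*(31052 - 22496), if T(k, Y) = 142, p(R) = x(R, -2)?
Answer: -1766361379044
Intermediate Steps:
p(R) = R
((p(100) - 21023)*(8904 + 963) + T(-2, 195))*(31052 - 22496) = ((100 - 21023)*(8904 + 963) + 142)*(31052 - 22496) = (-20923*9867 + 142)*8556 = (-206447241 + 142)*8556 = -206447099*8556 = -1766361379044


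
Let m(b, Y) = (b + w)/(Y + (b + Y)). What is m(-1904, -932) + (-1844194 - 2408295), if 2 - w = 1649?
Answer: -16023375001/3768 ≈ -4.2525e+6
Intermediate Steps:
w = -1647 (w = 2 - 1*1649 = 2 - 1649 = -1647)
m(b, Y) = (-1647 + b)/(b + 2*Y) (m(b, Y) = (b - 1647)/(Y + (b + Y)) = (-1647 + b)/(Y + (Y + b)) = (-1647 + b)/(b + 2*Y))
m(-1904, -932) + (-1844194 - 2408295) = (-1647 - 1904)/(-1904 + 2*(-932)) + (-1844194 - 2408295) = -3551/(-1904 - 1864) - 4252489 = -3551/(-3768) - 4252489 = -1/3768*(-3551) - 4252489 = 3551/3768 - 4252489 = -16023375001/3768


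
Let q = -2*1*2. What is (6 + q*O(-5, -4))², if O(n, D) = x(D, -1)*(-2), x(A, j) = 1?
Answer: 196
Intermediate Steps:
q = -4 (q = -2*2 = -4)
O(n, D) = -2 (O(n, D) = 1*(-2) = -2)
(6 + q*O(-5, -4))² = (6 - 4*(-2))² = (6 + 8)² = 14² = 196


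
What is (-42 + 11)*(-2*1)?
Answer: 62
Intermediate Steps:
(-42 + 11)*(-2*1) = -31*(-2) = 62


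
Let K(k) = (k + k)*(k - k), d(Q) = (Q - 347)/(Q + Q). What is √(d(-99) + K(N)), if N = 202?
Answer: √2453/33 ≈ 1.5008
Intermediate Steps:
d(Q) = (-347 + Q)/(2*Q) (d(Q) = (-347 + Q)/((2*Q)) = (-347 + Q)*(1/(2*Q)) = (-347 + Q)/(2*Q))
K(k) = 0 (K(k) = (2*k)*0 = 0)
√(d(-99) + K(N)) = √((½)*(-347 - 99)/(-99) + 0) = √((½)*(-1/99)*(-446) + 0) = √(223/99 + 0) = √(223/99) = √2453/33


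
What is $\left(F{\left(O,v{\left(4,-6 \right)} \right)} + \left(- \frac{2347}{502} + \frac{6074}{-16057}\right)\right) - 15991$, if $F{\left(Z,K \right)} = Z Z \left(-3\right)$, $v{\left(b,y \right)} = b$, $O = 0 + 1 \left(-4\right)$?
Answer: $- \frac{129324922873}{8060614} \approx -16044.0$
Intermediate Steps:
$O = -4$ ($O = 0 - 4 = -4$)
$F{\left(Z,K \right)} = - 3 Z^{2}$ ($F{\left(Z,K \right)} = Z^{2} \left(-3\right) = - 3 Z^{2}$)
$\left(F{\left(O,v{\left(4,-6 \right)} \right)} + \left(- \frac{2347}{502} + \frac{6074}{-16057}\right)\right) - 15991 = \left(- 3 \left(-4\right)^{2} + \left(- \frac{2347}{502} + \frac{6074}{-16057}\right)\right) - 15991 = \left(\left(-3\right) 16 + \left(\left(-2347\right) \frac{1}{502} + 6074 \left(- \frac{1}{16057}\right)\right)\right) - 15991 = \left(-48 - \frac{40734927}{8060614}\right) - 15991 = - \frac{427644399}{8060614} - 15991 = - \frac{129324922873}{8060614}$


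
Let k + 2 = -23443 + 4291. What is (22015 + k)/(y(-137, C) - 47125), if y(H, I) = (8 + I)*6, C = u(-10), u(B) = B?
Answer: -2861/47137 ≈ -0.060695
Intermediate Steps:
k = -19154 (k = -2 + (-23443 + 4291) = -2 - 19152 = -19154)
C = -10
y(H, I) = 48 + 6*I
(22015 + k)/(y(-137, C) - 47125) = (22015 - 19154)/((48 + 6*(-10)) - 47125) = 2861/((48 - 60) - 47125) = 2861/(-12 - 47125) = 2861/(-47137) = 2861*(-1/47137) = -2861/47137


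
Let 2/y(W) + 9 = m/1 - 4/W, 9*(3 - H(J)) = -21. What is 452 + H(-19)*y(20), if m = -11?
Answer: 136796/303 ≈ 451.47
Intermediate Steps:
H(J) = 16/3 (H(J) = 3 - ⅑*(-21) = 3 + 7/3 = 16/3)
y(W) = 2/(-20 - 4/W) (y(W) = 2/(-9 + (-11/1 - 4/W)) = 2/(-9 + (-11*1 - 4/W)) = 2/(-9 + (-11 - 4/W)) = 2/(-20 - 4/W))
452 + H(-19)*y(20) = 452 + 16*(-1*20/(2 + 10*20))/3 = 452 + 16*(-1*20/(2 + 200))/3 = 452 + 16*(-1*20/202)/3 = 452 + 16*(-1*20*1/202)/3 = 452 + (16/3)*(-10/101) = 452 - 160/303 = 136796/303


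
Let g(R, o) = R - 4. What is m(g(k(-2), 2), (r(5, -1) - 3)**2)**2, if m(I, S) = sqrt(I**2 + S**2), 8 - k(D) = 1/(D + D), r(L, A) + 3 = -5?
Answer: 234545/16 ≈ 14659.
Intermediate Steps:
r(L, A) = -8 (r(L, A) = -3 - 5 = -8)
k(D) = 8 - 1/(2*D) (k(D) = 8 - 1/(D + D) = 8 - 1/(2*D))
g(R, o) = -4 + R
m(g(k(-2), 2), (r(5, -1) - 3)**2)**2 = (sqrt((-4 + (8 - 1/2/(-2)))**2 + ((-8 - 3)**2)**2))**2 = (sqrt((-4 + (8 - 1/2*(-1/2)))**2 + ((-11)**2)**2))**2 = (sqrt((-4 + (8 + 1/4))**2 + 121**2))**2 = (sqrt((-4 + 33/4)**2 + 14641))**2 = (sqrt((17/4)**2 + 14641))**2 = (sqrt(289/16 + 14641))**2 = (sqrt(234545/16))**2 = (sqrt(234545)/4)**2 = 234545/16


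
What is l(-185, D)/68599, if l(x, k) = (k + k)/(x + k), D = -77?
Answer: 77/8986469 ≈ 8.5684e-6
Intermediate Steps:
l(x, k) = 2*k/(k + x) (l(x, k) = (2*k)/(k + x) = 2*k/(k + x))
l(-185, D)/68599 = (2*(-77)/(-77 - 185))/68599 = (2*(-77)/(-262))*(1/68599) = (2*(-77)*(-1/262))*(1/68599) = (77/131)*(1/68599) = 77/8986469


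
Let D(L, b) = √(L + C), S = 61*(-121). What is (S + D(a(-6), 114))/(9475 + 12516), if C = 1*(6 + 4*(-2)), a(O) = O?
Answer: -7381/21991 + 2*I*√2/21991 ≈ -0.33564 + 0.00012862*I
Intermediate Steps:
S = -7381
C = -2 (C = 1*(6 - 8) = 1*(-2) = -2)
D(L, b) = √(-2 + L) (D(L, b) = √(L - 2) = √(-2 + L))
(S + D(a(-6), 114))/(9475 + 12516) = (-7381 + √(-2 - 6))/(9475 + 12516) = (-7381 + √(-8))/21991 = (-7381 + 2*I*√2)*(1/21991) = -7381/21991 + 2*I*√2/21991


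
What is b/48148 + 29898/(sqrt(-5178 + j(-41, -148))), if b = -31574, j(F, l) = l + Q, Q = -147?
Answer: -15787/24074 - 29898*I*sqrt(5473)/5473 ≈ -0.65577 - 404.14*I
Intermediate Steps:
j(F, l) = -147 + l (j(F, l) = l - 147 = -147 + l)
b/48148 + 29898/(sqrt(-5178 + j(-41, -148))) = -31574/48148 + 29898/(sqrt(-5178 + (-147 - 148))) = -31574*1/48148 + 29898/(sqrt(-5178 - 295)) = -15787/24074 + 29898/(sqrt(-5473)) = -15787/24074 + 29898/((I*sqrt(5473))) = -15787/24074 + 29898*(-I*sqrt(5473)/5473) = -15787/24074 - 29898*I*sqrt(5473)/5473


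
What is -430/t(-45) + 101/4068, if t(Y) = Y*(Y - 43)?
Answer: -937/11187 ≈ -0.083758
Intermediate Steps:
t(Y) = Y*(-43 + Y)
-430/t(-45) + 101/4068 = -430*(-1/(45*(-43 - 45))) + 101/4068 = -430/((-45*(-88))) + 101*(1/4068) = -430/3960 + 101/4068 = -430*1/3960 + 101/4068 = -43/396 + 101/4068 = -937/11187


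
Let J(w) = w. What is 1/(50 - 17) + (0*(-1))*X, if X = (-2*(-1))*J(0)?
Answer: 1/33 ≈ 0.030303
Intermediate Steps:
X = 0 (X = -2*(-1)*0 = 2*0 = 0)
1/(50 - 17) + (0*(-1))*X = 1/(50 - 17) + (0*(-1))*0 = 1/33 + 0*0 = 1/33 + 0 = 1/33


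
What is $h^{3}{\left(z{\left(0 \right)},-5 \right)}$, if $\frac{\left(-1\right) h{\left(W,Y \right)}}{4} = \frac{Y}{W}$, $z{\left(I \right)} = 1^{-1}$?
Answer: $8000$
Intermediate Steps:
$z{\left(I \right)} = 1$
$h{\left(W,Y \right)} = - \frac{4 Y}{W}$ ($h{\left(W,Y \right)} = - 4 \frac{Y}{W} = - \frac{4 Y}{W}$)
$h^{3}{\left(z{\left(0 \right)},-5 \right)} = \left(\left(-4\right) \left(-5\right) 1^{-1}\right)^{3} = \left(\left(-4\right) \left(-5\right) 1\right)^{3} = 20^{3} = 8000$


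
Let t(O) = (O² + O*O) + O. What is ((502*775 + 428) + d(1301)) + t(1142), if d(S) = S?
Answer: 3000249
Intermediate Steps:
t(O) = O + 2*O² (t(O) = (O² + O²) + O = 2*O² + O = O + 2*O²)
((502*775 + 428) + d(1301)) + t(1142) = ((502*775 + 428) + 1301) + 1142*(1 + 2*1142) = ((389050 + 428) + 1301) + 1142*(1 + 2284) = (389478 + 1301) + 1142*2285 = 390779 + 2609470 = 3000249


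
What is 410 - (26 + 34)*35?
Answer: -1690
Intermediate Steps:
410 - (26 + 34)*35 = 410 - 60*35 = 410 - 1*2100 = 410 - 2100 = -1690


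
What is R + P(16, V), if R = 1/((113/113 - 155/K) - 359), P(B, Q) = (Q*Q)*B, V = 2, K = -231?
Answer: 5282521/82543 ≈ 63.997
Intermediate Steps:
P(B, Q) = B*Q² (P(B, Q) = Q²*B = B*Q²)
R = -231/82543 (R = 1/((113/113 - 155/(-231)) - 359) = 1/((113*(1/113) - 155*(-1/231)) - 359) = 1/((1 + 155/231) - 359) = 1/(386/231 - 359) = 1/(-82543/231) = -231/82543 ≈ -0.0027985)
R + P(16, V) = -231/82543 + 16*2² = -231/82543 + 16*4 = -231/82543 + 64 = 5282521/82543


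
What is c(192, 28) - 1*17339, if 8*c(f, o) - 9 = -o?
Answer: -138731/8 ≈ -17341.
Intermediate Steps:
c(f, o) = 9/8 - o/8 (c(f, o) = 9/8 + (-o)/8 = 9/8 - o/8)
c(192, 28) - 1*17339 = (9/8 - ⅛*28) - 1*17339 = (9/8 - 7/2) - 17339 = -19/8 - 17339 = -138731/8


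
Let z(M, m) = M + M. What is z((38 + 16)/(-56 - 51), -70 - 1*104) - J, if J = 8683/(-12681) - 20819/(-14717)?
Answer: -34730966912/19969011639 ≈ -1.7392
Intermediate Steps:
z(M, m) = 2*M
J = 136218028/186626277 (J = 8683*(-1/12681) - 20819*(-1/14717) = -8683/12681 + 20819/14717 = 136218028/186626277 ≈ 0.72990)
z((38 + 16)/(-56 - 51), -70 - 1*104) - J = 2*((38 + 16)/(-56 - 51)) - 1*136218028/186626277 = 2*(54/(-107)) - 136218028/186626277 = 2*(54*(-1/107)) - 136218028/186626277 = 2*(-54/107) - 136218028/186626277 = -108/107 - 136218028/186626277 = -34730966912/19969011639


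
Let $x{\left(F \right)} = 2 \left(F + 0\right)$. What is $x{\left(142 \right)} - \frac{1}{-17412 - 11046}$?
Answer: $\frac{8082073}{28458} \approx 284.0$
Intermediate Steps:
$x{\left(F \right)} = 2 F$
$x{\left(142 \right)} - \frac{1}{-17412 - 11046} = 2 \cdot 142 - \frac{1}{-17412 - 11046} = 284 - \frac{1}{-28458} = 284 - - \frac{1}{28458} = 284 + \frac{1}{28458} = \frac{8082073}{28458}$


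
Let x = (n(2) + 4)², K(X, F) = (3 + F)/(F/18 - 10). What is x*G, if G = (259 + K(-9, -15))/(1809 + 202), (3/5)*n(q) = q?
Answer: 8182988/1176435 ≈ 6.9557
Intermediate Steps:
K(X, F) = (3 + F)/(-10 + F/18) (K(X, F) = (3 + F)/(F*(1/18) - 10) = (3 + F)/(F/18 - 10) = (3 + F)/(-10 + F/18))
n(q) = 5*q/3
x = 484/9 (x = ((5/3)*2 + 4)² = (10/3 + 4)² = (22/3)² = 484/9 ≈ 53.778)
G = 16907/130715 (G = (259 + 18*(3 - 15)/(-180 - 15))/(1809 + 202) = (259 + 18*(-12)/(-195))/2011 = (259 + 18*(-1/195)*(-12))*(1/2011) = (259 + 72/65)*(1/2011) = (16907/65)*(1/2011) = 16907/130715 ≈ 0.12934)
x*G = (484/9)*(16907/130715) = 8182988/1176435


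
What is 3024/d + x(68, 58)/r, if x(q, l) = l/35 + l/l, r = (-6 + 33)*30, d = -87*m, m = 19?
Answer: -9508519/5206950 ≈ -1.8261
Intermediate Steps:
d = -1653 (d = -87*19 = -1653)
r = 810 (r = 27*30 = 810)
x(q, l) = 1 + l/35 (x(q, l) = l*(1/35) + 1 = l/35 + 1 = 1 + l/35)
3024/d + x(68, 58)/r = 3024/(-1653) + (1 + (1/35)*58)/810 = 3024*(-1/1653) + (1 + 58/35)*(1/810) = -1008/551 + (93/35)*(1/810) = -1008/551 + 31/9450 = -9508519/5206950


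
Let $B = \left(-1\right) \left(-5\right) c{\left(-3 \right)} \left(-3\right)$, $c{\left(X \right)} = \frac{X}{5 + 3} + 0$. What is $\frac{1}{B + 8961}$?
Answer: $\frac{8}{71733} \approx 0.00011152$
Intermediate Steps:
$c{\left(X \right)} = \frac{X}{8}$ ($c{\left(X \right)} = \frac{X}{8} + 0 = \frac{X}{8}$)
$B = \frac{45}{8}$ ($B = \left(-1\right) \left(-5\right) \frac{1}{8} \left(-3\right) \left(-3\right) = 5 \left(- \frac{3}{8}\right) \left(-3\right) = \left(- \frac{15}{8}\right) \left(-3\right) = \frac{45}{8} \approx 5.625$)
$\frac{1}{B + 8961} = \frac{1}{\frac{45}{8} + 8961} = \frac{1}{\frac{71733}{8}} = \frac{8}{71733}$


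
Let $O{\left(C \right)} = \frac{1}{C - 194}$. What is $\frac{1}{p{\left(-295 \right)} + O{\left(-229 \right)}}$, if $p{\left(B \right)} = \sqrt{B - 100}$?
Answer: $- \frac{423}{70676956} - \frac{178929 i \sqrt{395}}{70676956} \approx -5.985 \cdot 10^{-6} - 0.050315 i$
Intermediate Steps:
$p{\left(B \right)} = \sqrt{-100 + B}$
$O{\left(C \right)} = \frac{1}{-194 + C}$
$\frac{1}{p{\left(-295 \right)} + O{\left(-229 \right)}} = \frac{1}{\sqrt{-100 - 295} + \frac{1}{-194 - 229}} = \frac{1}{\sqrt{-395} + \frac{1}{-423}} = \frac{1}{i \sqrt{395} - \frac{1}{423}} = \frac{1}{- \frac{1}{423} + i \sqrt{395}}$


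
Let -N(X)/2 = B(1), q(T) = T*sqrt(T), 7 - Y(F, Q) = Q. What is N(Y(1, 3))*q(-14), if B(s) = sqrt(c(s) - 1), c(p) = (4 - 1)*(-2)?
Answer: -196*sqrt(2) ≈ -277.19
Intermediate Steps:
c(p) = -6 (c(p) = 3*(-2) = -6)
Y(F, Q) = 7 - Q
B(s) = I*sqrt(7) (B(s) = sqrt(-6 - 1) = sqrt(-7) = I*sqrt(7))
q(T) = T**(3/2)
N(X) = -2*I*sqrt(7)
N(Y(1, 3))*q(-14) = (-2*I*sqrt(7))*(-14)**(3/2) = (-2*I*sqrt(7))*(-14*I*sqrt(14)) = -196*sqrt(2)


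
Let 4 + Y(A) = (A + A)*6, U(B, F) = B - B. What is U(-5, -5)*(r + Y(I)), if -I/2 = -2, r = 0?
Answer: 0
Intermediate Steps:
I = 4 (I = -2*(-2) = 4)
U(B, F) = 0
Y(A) = -4 + 12*A (Y(A) = -4 + (A + A)*6 = -4 + (2*A)*6 = -4 + 12*A)
U(-5, -5)*(r + Y(I)) = 0*(0 + (-4 + 12*4)) = 0*(0 + (-4 + 48)) = 0*(0 + 44) = 0*44 = 0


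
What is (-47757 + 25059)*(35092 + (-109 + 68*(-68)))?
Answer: -689088582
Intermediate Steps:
(-47757 + 25059)*(35092 + (-109 + 68*(-68))) = -22698*(35092 + (-109 - 4624)) = -22698*(35092 - 4733) = -22698*30359 = -689088582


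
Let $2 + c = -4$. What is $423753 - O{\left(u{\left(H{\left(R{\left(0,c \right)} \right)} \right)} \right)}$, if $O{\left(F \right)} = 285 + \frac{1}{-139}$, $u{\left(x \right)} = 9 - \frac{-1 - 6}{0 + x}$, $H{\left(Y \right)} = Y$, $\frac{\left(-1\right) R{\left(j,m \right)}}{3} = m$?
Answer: $\frac{58862053}{139} \approx 4.2347 \cdot 10^{5}$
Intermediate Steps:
$c = -6$ ($c = -2 - 4 = -6$)
$R{\left(j,m \right)} = - 3 m$
$u{\left(x \right)} = 9 + \frac{7}{x}$ ($u{\left(x \right)} = 9 - - \frac{7}{x} = 9 + \frac{7}{x}$)
$O{\left(F \right)} = \frac{39614}{139}$ ($O{\left(F \right)} = 285 - \frac{1}{139} = \frac{39614}{139}$)
$423753 - O{\left(u{\left(H{\left(R{\left(0,c \right)} \right)} \right)} \right)} = 423753 - \frac{39614}{139} = \frac{58862053}{139}$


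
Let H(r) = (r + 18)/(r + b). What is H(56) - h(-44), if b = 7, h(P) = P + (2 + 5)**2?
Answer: -241/63 ≈ -3.8254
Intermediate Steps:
h(P) = 49 + P (h(P) = P + 7**2 = P + 49 = 49 + P)
H(r) = (18 + r)/(7 + r) (H(r) = (r + 18)/(r + 7) = (18 + r)/(7 + r))
H(56) - h(-44) = (18 + 56)/(7 + 56) - (49 - 44) = 74/63 - 1*5 = (1/63)*74 - 5 = 74/63 - 5 = -241/63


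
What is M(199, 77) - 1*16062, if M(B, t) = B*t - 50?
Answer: -789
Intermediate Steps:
M(B, t) = -50 + B*t
M(199, 77) - 1*16062 = (-50 + 199*77) - 1*16062 = (-50 + 15323) - 16062 = 15273 - 16062 = -789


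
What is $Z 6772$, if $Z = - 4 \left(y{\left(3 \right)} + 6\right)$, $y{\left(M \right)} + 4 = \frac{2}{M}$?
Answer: $- \frac{216704}{3} \approx -72235.0$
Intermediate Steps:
$y{\left(M \right)} = -4 + \frac{2}{M}$
$Z = - \frac{32}{3}$ ($Z = - 4 \left(\left(-4 + \frac{2}{3}\right) + 6\right) = - 4 \left(- \frac{10}{3} + 6\right) = \left(-4\right) \frac{8}{3} = - \frac{32}{3} \approx -10.667$)
$Z 6772 = \left(- \frac{32}{3}\right) 6772 = - \frac{216704}{3}$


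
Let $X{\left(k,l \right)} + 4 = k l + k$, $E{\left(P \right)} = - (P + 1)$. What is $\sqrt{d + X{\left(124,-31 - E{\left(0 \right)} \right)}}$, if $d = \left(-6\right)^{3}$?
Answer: $6 i \sqrt{106} \approx 61.774 i$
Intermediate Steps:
$E{\left(P \right)} = -1 - P$ ($E{\left(P \right)} = - (1 + P) = -1 - P$)
$X{\left(k,l \right)} = -4 + k + k l$ ($X{\left(k,l \right)} = -4 + \left(k l + k\right) = -4 + \left(k + k l\right) = -4 + k + k l$)
$d = -216$
$\sqrt{d + X{\left(124,-31 - E{\left(0 \right)} \right)}} = \sqrt{-216 + \left(-4 + 124 + 124 \left(-31 - \left(-1 - 0\right)\right)\right)} = \sqrt{-216 + \left(-4 + 124 + 124 \left(-31 - \left(-1 + 0\right)\right)\right)} = \sqrt{-216 + \left(-4 + 124 + 124 \left(-31 - -1\right)\right)} = \sqrt{-216 + \left(-4 + 124 + 124 \left(-31 + 1\right)\right)} = \sqrt{-216 + \left(-4 + 124 + 124 \left(-30\right)\right)} = \sqrt{-216 - 3600} = \sqrt{-3816} = 6 i \sqrt{106}$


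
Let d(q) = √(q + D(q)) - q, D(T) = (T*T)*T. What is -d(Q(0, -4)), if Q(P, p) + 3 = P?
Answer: -3 - I*√30 ≈ -3.0 - 5.4772*I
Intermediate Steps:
Q(P, p) = -3 + P
D(T) = T³ (D(T) = T²*T = T³)
d(q) = √(q + q³) - q
-d(Q(0, -4)) = -(√((-3 + 0) + (-3 + 0)³) - (-3 + 0)) = -(√(-3 + (-3)³) - 1*(-3)) = -(√(-3 - 27) + 3) = -(√(-30) + 3) = -(I*√30 + 3) = -(3 + I*√30) = -3 - I*√30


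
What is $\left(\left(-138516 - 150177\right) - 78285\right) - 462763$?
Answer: $-829741$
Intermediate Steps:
$\left(\left(-138516 - 150177\right) - 78285\right) - 462763 = \left(-288693 - 78285\right) - 462763 = -366978 - 462763 = -829741$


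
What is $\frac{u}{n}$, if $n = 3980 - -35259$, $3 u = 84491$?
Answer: $\frac{84491}{117717} \approx 0.71775$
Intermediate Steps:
$u = \frac{84491}{3}$ ($u = \frac{1}{3} \cdot 84491 = \frac{84491}{3} \approx 28164.0$)
$n = 39239$ ($n = 3980 + 35259 = 39239$)
$\frac{u}{n} = \frac{84491}{3 \cdot 39239} = \frac{84491}{3} \cdot \frac{1}{39239} = \frac{84491}{117717}$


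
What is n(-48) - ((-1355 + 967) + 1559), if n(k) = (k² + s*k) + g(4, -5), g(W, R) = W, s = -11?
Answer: 1665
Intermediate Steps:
n(k) = 4 + k² - 11*k (n(k) = (k² - 11*k) + 4 = 4 + k² - 11*k)
n(-48) - ((-1355 + 967) + 1559) = (4 + (-48)² - 11*(-48)) - ((-1355 + 967) + 1559) = (4 + 2304 + 528) - (-388 + 1559) = 2836 - 1*1171 = 2836 - 1171 = 1665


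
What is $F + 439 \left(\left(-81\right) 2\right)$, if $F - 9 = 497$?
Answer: $-70612$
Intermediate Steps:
$F = 506$ ($F = 9 + 497 = 506$)
$F + 439 \left(\left(-81\right) 2\right) = 506 + 439 \left(\left(-81\right) 2\right) = 506 + 439 \left(-162\right) = 506 - 71118 = -70612$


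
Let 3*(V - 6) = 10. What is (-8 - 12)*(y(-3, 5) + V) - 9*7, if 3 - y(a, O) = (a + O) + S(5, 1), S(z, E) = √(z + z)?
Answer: -809/3 + 20*√10 ≈ -206.42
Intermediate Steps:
S(z, E) = √2*√z (S(z, E) = √(2*z) = √2*√z)
V = 28/3 (V = 6 + (⅓)*10 = 6 + 10/3 = 28/3 ≈ 9.3333)
y(a, O) = 3 - O - a - √10 (y(a, O) = 3 - ((a + O) + √2*√5) = 3 - ((O + a) + √10) = 3 - (O + a + √10) = 3 + (-O - a - √10) = 3 - O - a - √10)
(-8 - 12)*(y(-3, 5) + V) - 9*7 = (-8 - 12)*((3 - 1*5 - 1*(-3) - √10) + 28/3) - 9*7 = -20*((3 - 5 + 3 - √10) + 28/3) - 63 = -20*((1 - √10) + 28/3) - 63 = -20*(31/3 - √10) - 63 = (-620/3 + 20*√10) - 63 = -809/3 + 20*√10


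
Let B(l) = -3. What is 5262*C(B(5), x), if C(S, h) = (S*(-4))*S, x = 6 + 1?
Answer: -189432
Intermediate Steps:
x = 7
C(S, h) = -4*S² (C(S, h) = (-4*S)*S = -4*S²)
5262*C(B(5), x) = 5262*(-4*(-3)²) = 5262*(-4*9) = 5262*(-36) = -189432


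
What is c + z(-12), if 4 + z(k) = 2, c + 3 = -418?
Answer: -423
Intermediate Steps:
c = -421 (c = -3 - 418 = -421)
z(k) = -2 (z(k) = -4 + 2 = -2)
c + z(-12) = -421 - 2 = -423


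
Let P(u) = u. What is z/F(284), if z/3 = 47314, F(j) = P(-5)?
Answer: -141942/5 ≈ -28388.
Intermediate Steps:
F(j) = -5
z = 141942 (z = 3*47314 = 141942)
z/F(284) = 141942/(-5) = 141942*(-⅕) = -141942/5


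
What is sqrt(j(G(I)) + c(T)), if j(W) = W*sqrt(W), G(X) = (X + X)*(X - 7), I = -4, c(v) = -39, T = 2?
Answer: sqrt(-39 + 176*sqrt(22)) ≈ 28.045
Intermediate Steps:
G(X) = 2*X*(-7 + X) (G(X) = (2*X)*(-7 + X) = 2*X*(-7 + X))
j(W) = W**(3/2)
sqrt(j(G(I)) + c(T)) = sqrt((2*(-4)*(-7 - 4))**(3/2) - 39) = sqrt((2*(-4)*(-11))**(3/2) - 39) = sqrt(88**(3/2) - 39) = sqrt(176*sqrt(22) - 39) = sqrt(-39 + 176*sqrt(22))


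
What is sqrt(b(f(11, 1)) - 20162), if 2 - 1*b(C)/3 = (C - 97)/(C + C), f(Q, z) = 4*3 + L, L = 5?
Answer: 2*I*sqrt(1455761)/17 ≈ 141.95*I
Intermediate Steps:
f(Q, z) = 17 (f(Q, z) = 4*3 + 5 = 12 + 5 = 17)
b(C) = 6 - 3*(-97 + C)/(2*C) (b(C) = 6 - 3*(C - 97)/(C + C) = 6 - 3*(-97 + C)/(2*C))
sqrt(b(f(11, 1)) - 20162) = sqrt((3/2)*(97 + 3*17)/17 - 20162) = sqrt((3/2)*(1/17)*(97 + 51) - 20162) = sqrt((3/2)*(1/17)*148 - 20162) = sqrt(222/17 - 20162) = sqrt(-342532/17) = 2*I*sqrt(1455761)/17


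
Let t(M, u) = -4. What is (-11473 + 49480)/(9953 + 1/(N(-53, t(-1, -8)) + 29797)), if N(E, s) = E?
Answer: 1130480208/296042033 ≈ 3.8186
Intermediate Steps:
(-11473 + 49480)/(9953 + 1/(N(-53, t(-1, -8)) + 29797)) = (-11473 + 49480)/(9953 + 1/(-53 + 29797)) = 38007/(9953 + 1/29744) = 38007/(296042033/29744) = 38007*(29744/296042033) = 1130480208/296042033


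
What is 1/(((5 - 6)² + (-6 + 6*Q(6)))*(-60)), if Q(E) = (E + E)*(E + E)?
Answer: -1/51540 ≈ -1.9402e-5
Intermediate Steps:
Q(E) = 4*E² (Q(E) = (2*E)*(2*E) = 4*E²)
1/(((5 - 6)² + (-6 + 6*Q(6)))*(-60)) = 1/(((5 - 6)² + (-6 + 6*(4*6²)))*(-60)) = 1/(((-1)² + (-6 + 6*(4*36)))*(-60)) = 1/((1 + (-6 + 6*144))*(-60)) = 1/((1 + (-6 + 864))*(-60)) = 1/((1 + 858)*(-60)) = 1/(859*(-60)) = 1/(-51540) = -1/51540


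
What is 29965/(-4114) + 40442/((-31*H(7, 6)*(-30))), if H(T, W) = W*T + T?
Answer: -599563331/93737490 ≈ -6.3962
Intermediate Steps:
H(T, W) = T + T*W (H(T, W) = T*W + T = T + T*W)
29965/(-4114) + 40442/((-31*H(7, 6)*(-30))) = 29965/(-4114) + 40442/((-217*(1 + 6)*(-30))) = 29965*(-1/4114) + 40442/((-217*7*(-30))) = -29965/4114 + 40442/((-31*49*(-30))) = -29965/4114 + 40442/((-1519*(-30))) = -29965/4114 + 40442/45570 = -29965/4114 + 40442*(1/45570) = -29965/4114 + 20221/22785 = -599563331/93737490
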